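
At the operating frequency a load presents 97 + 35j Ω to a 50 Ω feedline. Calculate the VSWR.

VSWR ≈ 2.27

Γ = (Z_L − Z_0)/(Z_L + Z_0) = (47 + j35)/(147 + j35)
|Γ| = 58.6/151 = 0.388
VSWR = (1 + |Γ|)/(1 − |Γ|) = 1.39/0.612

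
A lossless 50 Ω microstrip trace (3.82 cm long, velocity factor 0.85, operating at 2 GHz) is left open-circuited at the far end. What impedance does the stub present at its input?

λ = v/f = 0.85·c / 2 GHz = 0.128 m
βl = 2π·l/λ = 2π × 0.3 = 108°
tan(βl) = -3.1
For an open-circuited stub, Z_in = −jZ_0·cot(βl) = −jZ_0/tan(βl)

Z_in ≈ +j16.1 Ω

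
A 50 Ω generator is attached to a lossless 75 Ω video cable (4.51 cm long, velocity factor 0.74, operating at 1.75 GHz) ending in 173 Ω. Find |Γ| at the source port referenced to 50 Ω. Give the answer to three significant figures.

|Γ| ≈ 0.404

λ = v/f = 0.74·c / 1.75 GHz = 0.127 m
βl = 2π·l/λ = 2π × 0.356 = 128°
tan(βl) = -1.28
Z_in = Z_0·(Z_L + jZ_0·tanβl)/(Z_0 + jZ_L·tanβl) = 47 + j42.7 Ω
Γ_s = (Z_in − Z_s)/(Z_in + Z_s) = (-3.04 + j42.7)/(97 + j42.7), |Γ_s| = 0.404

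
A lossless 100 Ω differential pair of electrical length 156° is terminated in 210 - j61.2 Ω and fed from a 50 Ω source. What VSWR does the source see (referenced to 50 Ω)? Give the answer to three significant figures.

tan(βl) = -0.445
Z_in = Z_0·(Z_L + jZ_0·tanβl)/(Z_0 + jZ_L·tanβl) = 179 + j85.1 Ω
Γ_s = (Z_in − Z_s)/(Z_in + Z_s) = (129 + j85.1)/(229 + j85.1), |Γ_s| = 0.633
VSWR = (1 + |Γ_s|)/(1 − |Γ_s|)

VSWR ≈ 4.45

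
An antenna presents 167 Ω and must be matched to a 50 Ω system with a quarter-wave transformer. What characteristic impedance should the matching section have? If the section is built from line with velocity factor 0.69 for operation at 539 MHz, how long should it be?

Z_qwt ≈ 91.4 Ω; length ≈ 9.6 cm

Z_qwt = √(Z_0·R_L) = √(50 × 167) = √8350
λ = 0.69·c/f = 0.384 m, so l = λ/4 = 0.096 m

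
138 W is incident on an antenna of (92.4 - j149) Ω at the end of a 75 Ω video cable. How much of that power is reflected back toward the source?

|Γ| = |(17.4 − j149)/(167.4 − j149)| = 0.669
|Γ|² = 0.448
P_refl = |Γ|²·P_inc = 61.8 W, P_del = (1 − |Γ|²)·P_inc = 76.2 W

P_reflected ≈ 61.8 W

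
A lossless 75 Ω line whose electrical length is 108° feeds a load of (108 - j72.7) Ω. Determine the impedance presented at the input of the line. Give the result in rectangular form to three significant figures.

Z_in ≈ 48 + j45.8 Ω

tan(βl) = tan(108°) = -3.08
Z_in = Z_0·(Z_L + jZ_0·tanβl)/(Z_0 + jZ_L·tanβl)
     = 75·(108 − j304)/(-149 − j332)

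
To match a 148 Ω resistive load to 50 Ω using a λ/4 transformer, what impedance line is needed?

Z_qwt = √(Z_0·R_L) = √(50 × 148) = √7400

Z_qwt ≈ 86 Ω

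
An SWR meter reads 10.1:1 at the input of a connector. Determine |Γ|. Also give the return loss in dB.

|Γ| ≈ 0.82; return loss ≈ 1.73 dB

|Γ| = (S − 1)/(S + 1) = (10.1 − 1)/(10.1 + 1) = 9.1/11.1
RL = −20·log₁₀|Γ| = −20·log₁₀(0.82)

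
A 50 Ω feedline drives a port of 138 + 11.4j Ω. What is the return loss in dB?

Γ = (88 + j11.4)/(188 + j11.4), |Γ| = 0.471
RL = −20·log₁₀|Γ| = −20·log₁₀(0.471)

RL ≈ 6.54 dB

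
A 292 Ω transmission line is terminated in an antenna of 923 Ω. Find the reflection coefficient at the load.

Γ = 0.519

Γ = (Z_L − Z_0)/(Z_L + Z_0) = (923 − 292)/(923 + 292) = 631/1215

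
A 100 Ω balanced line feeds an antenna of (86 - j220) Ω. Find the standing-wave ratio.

Γ = (Z_L − Z_0)/(Z_L + Z_0) = (-14 − j220)/(186 − j220)
|Γ| = 220/288 = 0.765
VSWR = (1 + |Γ|)/(1 − |Γ|) = 1.77/0.235

VSWR ≈ 7.52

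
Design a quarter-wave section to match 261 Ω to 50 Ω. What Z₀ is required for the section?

Z_qwt = √(Z_0·R_L) = √(50 × 261) = √13050

Z_qwt ≈ 114 Ω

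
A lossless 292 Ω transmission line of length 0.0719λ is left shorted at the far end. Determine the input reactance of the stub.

X_in ≈ 142 Ω (inductive)

βl = 2π × 0.0719 = 25.9°
tan(βl) = 0.485
For a shorted stub, Z_in = jZ_0·tan(βl)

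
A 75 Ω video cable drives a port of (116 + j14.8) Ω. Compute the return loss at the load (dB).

Γ = (41 + j14.8)/(191 + j14.8), |Γ| = 0.228
RL = −20·log₁₀|Γ| = −20·log₁₀(0.228)

RL ≈ 12.9 dB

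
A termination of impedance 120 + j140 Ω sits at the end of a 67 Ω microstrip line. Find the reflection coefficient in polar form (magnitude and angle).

Γ = (Z_L − Z_0)/(Z_L + Z_0) = (53 + j140)/(187 + j140)
|Γ| = 150/234 = 0.641

Γ ≈ 0.641 ∠ 32.4°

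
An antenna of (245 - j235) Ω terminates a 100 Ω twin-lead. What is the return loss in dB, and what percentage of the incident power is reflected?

Γ = (145 − j235)/(345 − j235), |Γ| = 0.662
RL = −20·log₁₀(0.662) = 3.59 dB
P_refl/P_inc = |Γ|² = 0.438

RL ≈ 3.59 dB; 43.8% of incident power reflected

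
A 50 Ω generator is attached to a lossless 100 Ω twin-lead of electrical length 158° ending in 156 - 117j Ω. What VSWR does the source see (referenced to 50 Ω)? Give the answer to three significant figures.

tan(βl) = -0.404
Z_in = Z_0·(Z_L + jZ_0·tanβl)/(Z_0 + jZ_L·tanβl) = 269 + j22.7 Ω
Γ_s = (Z_in − Z_s)/(Z_in + Z_s) = (219 + j22.7)/(319 + j22.7), |Γ_s| = 0.688
VSWR = (1 + |Γ_s|)/(1 − |Γ_s|)

VSWR ≈ 5.41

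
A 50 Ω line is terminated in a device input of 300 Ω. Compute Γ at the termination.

Γ = (Z_L − Z_0)/(Z_L + Z_0) = (300 − 50)/(300 + 50) = 250/350

Γ = 0.714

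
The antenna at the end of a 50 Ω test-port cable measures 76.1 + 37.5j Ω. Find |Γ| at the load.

|Γ| ≈ 0.347

Γ = (Z_L − Z_0)/(Z_L + Z_0) = (26.1 + j37.5)/(126.1 + j37.5)
|Γ| = 45.7/132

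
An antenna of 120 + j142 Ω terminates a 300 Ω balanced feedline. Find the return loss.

Γ = (-180 + j142)/(420 + j142), |Γ| = 0.517
RL = −20·log₁₀|Γ| = −20·log₁₀(0.517)

RL ≈ 5.73 dB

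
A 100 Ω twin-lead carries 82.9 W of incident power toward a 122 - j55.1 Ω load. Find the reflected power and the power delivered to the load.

P_reflected ≈ 5.58 W; P_delivered ≈ 77.3 W

|Γ| = |(22 − j55.1)/(222 − j55.1)| = 0.259
|Γ|² = 0.0673
P_refl = |Γ|²·P_inc = 5.58 W, P_del = (1 − |Γ|²)·P_inc = 77.3 W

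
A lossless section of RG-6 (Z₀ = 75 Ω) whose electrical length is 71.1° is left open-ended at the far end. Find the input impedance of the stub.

Z_in ≈ −j25.7 Ω

tan(βl) = 2.92
For an open-ended stub, Z_in = −jZ_0·cot(βl) = −jZ_0/tan(βl)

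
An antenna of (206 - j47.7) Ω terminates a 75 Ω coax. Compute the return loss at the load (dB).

RL ≈ 6.21 dB

Γ = (131 − j47.7)/(281 − j47.7), |Γ| = 0.489
RL = −20·log₁₀|Γ| = −20·log₁₀(0.489)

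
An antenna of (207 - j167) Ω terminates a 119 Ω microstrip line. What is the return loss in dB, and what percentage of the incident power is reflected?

RL ≈ 5.76 dB; 26.6% of incident power reflected

Γ = (88 − j167)/(326 − j167), |Γ| = 0.515
RL = −20·log₁₀(0.515) = 5.76 dB
P_refl/P_inc = |Γ|² = 0.266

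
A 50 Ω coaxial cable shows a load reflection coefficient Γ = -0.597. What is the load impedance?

Z_L ≈ 12.6 Ω

Z_L = Z_0·(1 + Γ)/(1 − Γ) = 50·(0.403)/(1.6)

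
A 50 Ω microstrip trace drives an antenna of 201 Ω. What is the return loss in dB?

RL ≈ 4.41 dB

Γ = (201 − 50)/(201 + 50) = 0.602
RL = −20·log₁₀|Γ| = −20·log₁₀(0.602)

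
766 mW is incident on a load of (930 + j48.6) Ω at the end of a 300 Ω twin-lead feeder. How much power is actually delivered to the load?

|Γ| = |(630 + j48.6)/(1230 + j48.6)| = 0.513
|Γ|² = 0.263
P_refl = |Γ|²·P_inc = 202 mW, P_del = (1 − |Γ|²)·P_inc = 564 mW

P_delivered ≈ 564 mW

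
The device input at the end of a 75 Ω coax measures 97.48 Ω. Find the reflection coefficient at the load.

Γ = (Z_L − Z_0)/(Z_L + Z_0) = (97.48 − 75)/(97.48 + 75) = 22.48/172.5

Γ = 0.13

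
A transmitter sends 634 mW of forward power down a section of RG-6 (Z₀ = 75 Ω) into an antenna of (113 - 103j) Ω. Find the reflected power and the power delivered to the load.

|Γ| = |(38 − j103)/(188 − j103)| = 0.512
|Γ|² = 0.262
P_refl = |Γ|²·P_inc = 166 mW, P_del = (1 − |Γ|²)·P_inc = 468 mW

P_reflected ≈ 166 mW; P_delivered ≈ 468 mW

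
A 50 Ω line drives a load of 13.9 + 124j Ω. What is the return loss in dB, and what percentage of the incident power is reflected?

Γ = (-36.1 + j124)/(63.9 + j124), |Γ| = 0.926
RL = −20·log₁₀(0.926) = 0.669 dB
P_refl/P_inc = |Γ|² = 0.857

RL ≈ 0.669 dB; 85.7% of incident power reflected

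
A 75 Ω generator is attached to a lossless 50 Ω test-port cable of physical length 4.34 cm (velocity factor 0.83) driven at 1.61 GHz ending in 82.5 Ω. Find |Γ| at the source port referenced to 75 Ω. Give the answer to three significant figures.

λ = v/f = 0.83·c / 1.61 GHz = 0.155 m
βl = 2π·l/λ = 2π × 0.281 = 101°
tan(βl) = -5.13
Z_in = Z_0·(Z_L + jZ_0·tanβl)/(Z_0 + jZ_L·tanβl) = 31 + j6.08 Ω
Γ_s = (Z_in − Z_s)/(Z_in + Z_s) = (-44 + j6.08)/(106 + j6.08), |Γ_s| = 0.418

|Γ| ≈ 0.418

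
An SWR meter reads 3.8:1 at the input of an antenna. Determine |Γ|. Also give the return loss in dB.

|Γ| ≈ 0.583; return loss ≈ 4.68 dB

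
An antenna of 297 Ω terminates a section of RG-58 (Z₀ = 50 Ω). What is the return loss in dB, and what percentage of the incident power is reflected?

Γ = (297 − 50)/(297 + 50) = 0.712
RL = −20·log₁₀(0.712) = 2.95 dB
P_refl/P_inc = |Γ|² = 0.507

RL ≈ 2.95 dB; 50.7% of incident power reflected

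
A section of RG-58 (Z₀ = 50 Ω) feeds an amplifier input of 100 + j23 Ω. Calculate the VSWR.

VSWR ≈ 2.14

Γ = (Z_L − Z_0)/(Z_L + Z_0) = (50 + j23)/(150 + j23)
|Γ| = 55/152 = 0.363
VSWR = (1 + |Γ|)/(1 − |Γ|) = 1.36/0.637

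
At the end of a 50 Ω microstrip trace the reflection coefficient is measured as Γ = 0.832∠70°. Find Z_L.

Z_L ≈ 13.7 + j69.6 Ω

Z_L = Z_0·(1 + Γ)/(1 − Γ) = 50·(1.28 + j0.782)/(0.715 − j0.782)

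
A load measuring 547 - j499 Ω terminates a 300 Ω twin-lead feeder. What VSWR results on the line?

Γ = (Z_L − Z_0)/(Z_L + Z_0) = (247 − j499)/(847 − j499)
|Γ| = 557/983 = 0.566
VSWR = (1 + |Γ|)/(1 − |Γ|) = 1.57/0.434

VSWR ≈ 3.61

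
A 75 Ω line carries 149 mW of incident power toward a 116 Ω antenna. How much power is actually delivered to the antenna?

P_delivered ≈ 142 mW

Γ = (116 − 75)/(116 + 75) = 0.215
|Γ|² = 0.0461
P_refl = |Γ|²·P_inc = 6.87 mW, P_del = (1 − |Γ|²)·P_inc = 142 mW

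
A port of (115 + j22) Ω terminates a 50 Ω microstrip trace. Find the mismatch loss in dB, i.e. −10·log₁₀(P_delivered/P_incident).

Γ = (65 + j22)/(165 + j22), |Γ| = 0.412
|Γ|² = 0.17, so P_del/P_inc = 1 − |Γ|² = 0.83
ML = −10·log₁₀(1 − |Γ|²)

mismatch loss ≈ 0.809 dB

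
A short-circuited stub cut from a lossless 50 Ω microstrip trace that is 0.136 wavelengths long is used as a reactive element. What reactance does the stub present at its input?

βl = 2π × 0.136 = 49°
tan(βl) = 1.15
For a short-circuited stub, Z_in = jZ_0·tan(βl)

X_in ≈ 57.4 Ω (inductive)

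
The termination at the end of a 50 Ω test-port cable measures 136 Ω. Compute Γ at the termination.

Γ = (Z_L − Z_0)/(Z_L + Z_0) = (136 − 50)/(136 + 50) = 86/186

Γ = 0.462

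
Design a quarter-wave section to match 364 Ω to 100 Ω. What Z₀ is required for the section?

Z_qwt ≈ 191 Ω

Z_qwt = √(Z_0·R_L) = √(100 × 364) = √36400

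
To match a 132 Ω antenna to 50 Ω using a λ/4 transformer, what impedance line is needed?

Z_qwt = √(Z_0·R_L) = √(50 × 132) = √6600

Z_qwt ≈ 81.2 Ω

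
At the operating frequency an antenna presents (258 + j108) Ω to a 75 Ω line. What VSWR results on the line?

Γ = (Z_L − Z_0)/(Z_L + Z_0) = (183 + j108)/(333 + j108)
|Γ| = 212/350 = 0.607
VSWR = (1 + |Γ|)/(1 − |Γ|) = 1.61/0.393

VSWR ≈ 4.09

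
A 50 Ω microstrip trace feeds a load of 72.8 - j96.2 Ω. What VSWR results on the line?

VSWR ≈ 4.46

Γ = (Z_L − Z_0)/(Z_L + Z_0) = (22.8 − j96.2)/(122.8 − j96.2)
|Γ| = 98.9/156 = 0.634
VSWR = (1 + |Γ|)/(1 − |Γ|) = 1.63/0.366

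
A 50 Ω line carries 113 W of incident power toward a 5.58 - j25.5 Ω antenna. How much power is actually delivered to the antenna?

P_delivered ≈ 33.7 W

|Γ| = |(-44.42 − j25.5)/(55.58 − j25.5)| = 0.838
|Γ|² = 0.702
P_refl = |Γ|²·P_inc = 79.3 W, P_del = (1 − |Γ|²)·P_inc = 33.7 W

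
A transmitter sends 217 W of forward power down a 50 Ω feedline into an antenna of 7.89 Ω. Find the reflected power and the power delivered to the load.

Γ = (7.89 − 50)/(7.89 + 50) = -0.727
|Γ|² = 0.529
P_refl = |Γ|²·P_inc = 115 W, P_del = (1 − |Γ|²)·P_inc = 102 W

P_reflected ≈ 115 W; P_delivered ≈ 102 W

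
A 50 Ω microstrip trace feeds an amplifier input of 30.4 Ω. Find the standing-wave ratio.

Γ = (30.4 − 50)/(30.4 + 50) = -0.244
VSWR = (1 + 0.244)/(1 − 0.244)

VSWR ≈ 1.64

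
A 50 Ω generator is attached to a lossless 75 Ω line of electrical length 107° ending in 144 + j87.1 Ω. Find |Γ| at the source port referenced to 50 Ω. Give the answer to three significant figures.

|Γ| ≈ 0.301

tan(βl) = -3.27
Z_in = Z_0·(Z_L + jZ_0·tanβl)/(Z_0 + jZ_L·tanβl) = 27 + j2.32 Ω
Γ_s = (Z_in − Z_s)/(Z_in + Z_s) = (-23 + j2.32)/(77 + j2.32), |Γ_s| = 0.301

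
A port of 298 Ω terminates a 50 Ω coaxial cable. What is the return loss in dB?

RL ≈ 2.94 dB

Γ = (298 − 50)/(298 + 50) = 0.713
RL = −20·log₁₀|Γ| = −20·log₁₀(0.713)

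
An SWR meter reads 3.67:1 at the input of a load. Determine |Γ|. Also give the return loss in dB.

|Γ| ≈ 0.572; return loss ≈ 4.86 dB

|Γ| = (S − 1)/(S + 1) = (3.67 − 1)/(3.67 + 1) = 2.67/4.67
RL = −20·log₁₀|Γ| = −20·log₁₀(0.572)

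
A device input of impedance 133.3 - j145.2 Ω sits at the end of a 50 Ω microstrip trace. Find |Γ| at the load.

Γ = (Z_L − Z_0)/(Z_L + Z_0) = (83.3 − j145.2)/(183.3 − j145.2)
|Γ| = 167/234

|Γ| ≈ 0.716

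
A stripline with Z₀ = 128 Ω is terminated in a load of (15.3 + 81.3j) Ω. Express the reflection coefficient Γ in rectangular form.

Γ ≈ -0.351 + j0.767

Γ = (Z_L − Z_0)/(Z_L + Z_0) = (-112.7 + j81.3)/(143.3 + j81.3)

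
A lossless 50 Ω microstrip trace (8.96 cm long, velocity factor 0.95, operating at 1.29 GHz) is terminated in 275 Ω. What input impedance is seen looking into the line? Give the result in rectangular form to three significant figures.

λ = v/f = 0.95·c / 1.29 GHz = 0.221 m
βl = 2π·l/λ = 2π × 0.406 = 146°
tan(βl) = tan(146°) = -0.674
Z_in = Z_0·(Z_L + jZ_0·tanβl)/(Z_0 + jZ_L·tanβl)
     = 50·(275 − j33.7)/(50 − j185)

Z_in ≈ 27.1 + j66.8 Ω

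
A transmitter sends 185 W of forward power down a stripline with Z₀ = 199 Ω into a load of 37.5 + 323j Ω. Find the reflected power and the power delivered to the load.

|Γ| = |(-161.5 + j323)/(236.5 + j323)| = 0.902
|Γ|² = 0.814
P_refl = |Γ|²·P_inc = 151 W, P_del = (1 − |Γ|²)·P_inc = 34.5 W

P_reflected ≈ 151 W; P_delivered ≈ 34.5 W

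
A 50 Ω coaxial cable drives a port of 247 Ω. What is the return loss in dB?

Γ = (247 − 50)/(247 + 50) = 0.663
RL = −20·log₁₀|Γ| = −20·log₁₀(0.663)

RL ≈ 3.57 dB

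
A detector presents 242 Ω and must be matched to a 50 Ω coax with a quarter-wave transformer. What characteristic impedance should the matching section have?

Z_qwt = √(Z_0·R_L) = √(50 × 242) = √12100

Z_qwt ≈ 110 Ω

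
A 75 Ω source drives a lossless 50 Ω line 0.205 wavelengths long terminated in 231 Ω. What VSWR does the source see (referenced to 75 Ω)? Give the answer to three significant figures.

VSWR ≈ 6.64

βl = 2π × 0.205 = 73.8°
tan(βl) = 3.44
Z_in = Z_0·(Z_L + jZ_0·tanβl)/(Z_0 + jZ_L·tanβl) = 11.7 − j13.8 Ω
Γ_s = (Z_in − Z_s)/(Z_in + Z_s) = (-63.3 − j13.8)/(86.7 − j13.8), |Γ_s| = 0.738
VSWR = (1 + |Γ_s|)/(1 − |Γ_s|)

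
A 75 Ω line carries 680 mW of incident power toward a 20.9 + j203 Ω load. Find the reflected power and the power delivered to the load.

|Γ| = |(-54.1 + j203)/(95.9 + j203)| = 0.936
|Γ|² = 0.876
P_refl = |Γ|²·P_inc = 595 mW, P_del = (1 − |Γ|²)·P_inc = 84.6 mW

P_reflected ≈ 595 mW; P_delivered ≈ 84.6 mW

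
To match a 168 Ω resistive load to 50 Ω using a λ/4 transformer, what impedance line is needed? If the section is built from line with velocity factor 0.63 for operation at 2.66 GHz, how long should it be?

Z_qwt = √(Z_0·R_L) = √(50 × 168) = √8400
λ = 0.63·c/f = 0.0711 m, so l = λ/4 = 0.0178 m

Z_qwt ≈ 91.7 Ω; length ≈ 1.78 cm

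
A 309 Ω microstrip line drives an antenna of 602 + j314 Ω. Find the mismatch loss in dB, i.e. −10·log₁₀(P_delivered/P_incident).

Γ = (293 + j314)/(911 + j314), |Γ| = 0.446
|Γ|² = 0.199, so P_del/P_inc = 1 − |Γ|² = 0.801
ML = −10·log₁₀(1 − |Γ|²)

mismatch loss ≈ 0.962 dB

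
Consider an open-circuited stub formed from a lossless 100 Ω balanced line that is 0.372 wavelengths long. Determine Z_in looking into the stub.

βl = 2π × 0.372 = 134°
tan(βl) = -1.04
For an open-circuited stub, Z_in = −jZ_0·cot(βl) = −jZ_0/tan(βl)

Z_in ≈ +j96.3 Ω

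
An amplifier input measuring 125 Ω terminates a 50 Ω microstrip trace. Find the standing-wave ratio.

VSWR ≈ 2.5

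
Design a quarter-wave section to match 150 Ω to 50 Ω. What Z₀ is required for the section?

Z_qwt = √(Z_0·R_L) = √(50 × 150) = √7500

Z_qwt ≈ 86.6 Ω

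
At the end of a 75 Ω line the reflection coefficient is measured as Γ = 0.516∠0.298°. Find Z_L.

Z_L ≈ 235 + j1.72 Ω

Z_L = Z_0·(1 + Γ)/(1 − Γ) = 75·(1.52 + j0.00268)/(0.484 − j0.00268)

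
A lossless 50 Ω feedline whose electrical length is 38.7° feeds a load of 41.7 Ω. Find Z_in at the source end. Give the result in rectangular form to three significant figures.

tan(βl) = tan(38.7°) = 0.801
Z_in = Z_0·(Z_L + jZ_0·tanβl)/(Z_0 + jZ_L·tanβl)
     = 50·(41.7 + j40.1)/(50 + j33.4)

Z_in ≈ 47.3 + j8.43 Ω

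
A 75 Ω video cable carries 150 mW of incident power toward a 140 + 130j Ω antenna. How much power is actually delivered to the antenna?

P_delivered ≈ 99.8 mW

|Γ| = |(65 + j130)/(215 + j130)| = 0.578
|Γ|² = 0.335
P_refl = |Γ|²·P_inc = 50.2 mW, P_del = (1 − |Γ|²)·P_inc = 99.8 mW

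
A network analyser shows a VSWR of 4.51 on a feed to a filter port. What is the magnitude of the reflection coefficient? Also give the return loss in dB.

|Γ| = (S − 1)/(S + 1) = (4.51 − 1)/(4.51 + 1) = 3.51/5.51
RL = −20·log₁₀|Γ| = −20·log₁₀(0.637)

|Γ| ≈ 0.637; return loss ≈ 3.92 dB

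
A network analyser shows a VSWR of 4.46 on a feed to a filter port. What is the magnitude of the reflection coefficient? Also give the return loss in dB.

|Γ| = (S − 1)/(S + 1) = (4.46 − 1)/(4.46 + 1) = 3.46/5.46
RL = −20·log₁₀|Γ| = −20·log₁₀(0.634)

|Γ| ≈ 0.634; return loss ≈ 3.96 dB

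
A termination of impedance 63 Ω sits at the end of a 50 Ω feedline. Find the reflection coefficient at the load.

Γ = (Z_L − Z_0)/(Z_L + Z_0) = (63 − 50)/(63 + 50) = 13/113

Γ = 0.115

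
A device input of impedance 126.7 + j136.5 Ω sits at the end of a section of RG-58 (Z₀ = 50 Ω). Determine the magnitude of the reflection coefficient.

Γ = (Z_L − Z_0)/(Z_L + Z_0) = (76.7 + j136.5)/(176.7 + j136.5)
|Γ| = 157/223

|Γ| ≈ 0.701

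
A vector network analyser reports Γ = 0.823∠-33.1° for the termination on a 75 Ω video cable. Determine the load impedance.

Z_L = Z_0·(1 + Γ)/(1 − Γ) = 75·(1.69 − j0.449)/(0.311 + j0.449)

Z_L ≈ 81.1 − j226 Ω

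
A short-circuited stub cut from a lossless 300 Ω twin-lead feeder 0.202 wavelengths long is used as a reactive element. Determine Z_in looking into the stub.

Z_in ≈ +j964 Ω

βl = 2π × 0.202 = 72.7°
tan(βl) = 3.21
For a short-circuited stub, Z_in = jZ_0·tan(βl)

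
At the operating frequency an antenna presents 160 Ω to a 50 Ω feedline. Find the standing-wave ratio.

For a purely resistive load, VSWR = R_L/Z_0 or Z_0/R_L (whichever > 1) = 160/50

VSWR ≈ 3.2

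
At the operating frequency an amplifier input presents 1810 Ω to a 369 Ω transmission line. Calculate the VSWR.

VSWR ≈ 4.91

For a purely resistive load, VSWR = R_L/Z_0 or Z_0/R_L (whichever > 1) = 1810/369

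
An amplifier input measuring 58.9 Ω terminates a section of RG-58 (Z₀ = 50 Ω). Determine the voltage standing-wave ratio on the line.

VSWR ≈ 1.18

For a purely resistive load, VSWR = R_L/Z_0 or Z_0/R_L (whichever > 1) = 58.9/50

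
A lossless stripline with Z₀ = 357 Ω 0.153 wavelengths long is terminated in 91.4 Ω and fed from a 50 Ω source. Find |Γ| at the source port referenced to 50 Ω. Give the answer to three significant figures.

|Γ| ≈ 0.902

βl = 2π × 0.153 = 55.1°
tan(βl) = 1.43
Z_in = Z_0·(Z_L + jZ_0·tanβl)/(Z_0 + jZ_L·tanβl) = 246 + j421 Ω
Γ_s = (Z_in − Z_s)/(Z_in + Z_s) = (196 + j421)/(296 + j421), |Γ_s| = 0.902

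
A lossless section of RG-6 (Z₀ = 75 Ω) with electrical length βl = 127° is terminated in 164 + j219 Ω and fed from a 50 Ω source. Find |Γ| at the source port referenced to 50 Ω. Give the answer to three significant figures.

tan(βl) = -1.33
Z_in = Z_0·(Z_L + jZ_0·tanβl)/(Z_0 + jZ_L·tanβl) = 14.1 + j32.9 Ω
Γ_s = (Z_in − Z_s)/(Z_in + Z_s) = (-35.9 + j32.9)/(64.1 + j32.9), |Γ_s| = 0.676

|Γ| ≈ 0.676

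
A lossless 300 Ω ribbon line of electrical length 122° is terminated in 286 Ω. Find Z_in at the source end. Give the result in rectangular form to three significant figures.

Z_in ≈ 306 − j13.2 Ω

tan(βl) = tan(122°) = -1.6
Z_in = Z_0·(Z_L + jZ_0·tanβl)/(Z_0 + jZ_L·tanβl)
     = 300·(286 − j480)/(300 − j458)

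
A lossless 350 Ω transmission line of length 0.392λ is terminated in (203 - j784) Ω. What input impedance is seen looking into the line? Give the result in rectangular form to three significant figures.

Z_in ≈ 386 + j1100 Ω

βl = 2π × 0.392 = 141°
tan(βl) = tan(141°) = -0.806
Z_in = Z_0·(Z_L + jZ_0·tanβl)/(Z_0 + jZ_L·tanβl)
     = 350·(203 − j1070)/(-282 − j164)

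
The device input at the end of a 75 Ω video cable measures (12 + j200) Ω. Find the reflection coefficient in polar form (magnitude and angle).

Γ = (Z_L − Z_0)/(Z_L + Z_0) = (-63 + j200)/(87 + j200)
|Γ| = 210/218 = 0.961

Γ ≈ 0.961 ∠ 41°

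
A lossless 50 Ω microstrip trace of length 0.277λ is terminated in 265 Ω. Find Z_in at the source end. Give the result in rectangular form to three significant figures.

βl = 2π × 0.277 = 99.7°
tan(βl) = tan(99.7°) = -5.84
Z_in = Z_0·(Z_L + jZ_0·tanβl)/(Z_0 + jZ_L·tanβl)
     = 50·(265 − j292)/(50 − j1550)

Z_in ≈ 9.7 + j8.25 Ω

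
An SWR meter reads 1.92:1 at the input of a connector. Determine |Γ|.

|Γ| ≈ 0.315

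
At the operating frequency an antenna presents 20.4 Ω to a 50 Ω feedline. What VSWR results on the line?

VSWR ≈ 2.45

For a purely resistive load, VSWR = R_L/Z_0 or Z_0/R_L (whichever > 1) = 50/20.4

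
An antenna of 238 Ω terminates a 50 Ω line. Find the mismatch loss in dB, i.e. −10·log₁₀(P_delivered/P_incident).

Γ = (238 − 50)/(238 + 50) = 0.653
|Γ|² = 0.426, so P_del/P_inc = 1 − |Γ|² = 0.574
ML = −10·log₁₀(1 − |Γ|²)

mismatch loss ≈ 2.41 dB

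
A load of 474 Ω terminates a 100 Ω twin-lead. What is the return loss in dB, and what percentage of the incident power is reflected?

Γ = (474 − 100)/(474 + 100) = 0.652
RL = −20·log₁₀(0.652) = 3.72 dB
P_refl/P_inc = |Γ|² = 0.425

RL ≈ 3.72 dB; 42.5% of incident power reflected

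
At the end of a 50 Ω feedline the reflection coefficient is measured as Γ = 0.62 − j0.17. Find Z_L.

Z_L ≈ 169 − j98.1 Ω

Z_L = Z_0·(1 + Γ)/(1 − Γ) = 50·(1.62 − j0.17)/(0.38 + j0.17)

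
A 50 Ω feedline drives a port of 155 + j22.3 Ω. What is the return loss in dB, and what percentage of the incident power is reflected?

Γ = (105 + j22.3)/(205 + j22.3), |Γ| = 0.521
RL = −20·log₁₀(0.521) = 5.67 dB
P_refl/P_inc = |Γ|² = 0.271

RL ≈ 5.67 dB; 27.1% of incident power reflected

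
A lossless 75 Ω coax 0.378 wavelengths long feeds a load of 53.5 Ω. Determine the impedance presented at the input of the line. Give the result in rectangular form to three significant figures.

Z_in ≈ 70.1 − j24.1 Ω

βl = 2π × 0.378 = 136°
tan(βl) = tan(136°) = -0.963
Z_in = Z_0·(Z_L + jZ_0·tanβl)/(Z_0 + jZ_L·tanβl)
     = 75·(53.5 − j72.2)/(75 − j51.5)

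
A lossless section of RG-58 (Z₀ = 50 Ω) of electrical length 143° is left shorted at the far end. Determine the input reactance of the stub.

X_in ≈ -37.7 Ω (capacitive)

tan(βl) = -0.754
For a shorted stub, Z_in = jZ_0·tan(βl)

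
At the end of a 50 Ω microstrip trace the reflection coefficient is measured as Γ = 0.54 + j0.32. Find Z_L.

Z_L ≈ 96.5 + j102 Ω

Z_L = Z_0·(1 + Γ)/(1 − Γ) = 50·(1.54 + j0.32)/(0.46 − j0.32)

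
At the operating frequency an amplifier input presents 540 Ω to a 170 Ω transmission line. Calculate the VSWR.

VSWR ≈ 3.18

For a purely resistive load, VSWR = R_L/Z_0 or Z_0/R_L (whichever > 1) = 540/170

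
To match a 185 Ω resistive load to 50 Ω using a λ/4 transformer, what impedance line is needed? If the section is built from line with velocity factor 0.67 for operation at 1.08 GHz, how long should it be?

Z_qwt = √(Z_0·R_L) = √(50 × 185) = √9250
λ = 0.67·c/f = 0.186 m, so l = λ/4 = 0.0465 m

Z_qwt ≈ 96.2 Ω; length ≈ 4.65 cm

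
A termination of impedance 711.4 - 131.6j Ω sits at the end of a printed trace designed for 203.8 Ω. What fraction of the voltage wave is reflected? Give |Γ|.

|Γ| ≈ 0.567

Γ = (Z_L − Z_0)/(Z_L + Z_0) = (507.6 − j131.6)/(915.2 − j131.6)
|Γ| = 524/925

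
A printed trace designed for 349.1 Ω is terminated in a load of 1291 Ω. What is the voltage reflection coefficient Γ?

Γ = 0.574

Γ = (Z_L − Z_0)/(Z_L + Z_0) = (1291 − 349.1)/(1291 + 349.1) = 941.9/1640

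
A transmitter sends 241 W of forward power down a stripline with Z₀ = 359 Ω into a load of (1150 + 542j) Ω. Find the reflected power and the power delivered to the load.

|Γ| = |(791 + j542)/(1509 + j542)| = 0.598
|Γ|² = 0.358
P_refl = |Γ|²·P_inc = 86.2 W, P_del = (1 − |Γ|²)·P_inc = 155 W

P_reflected ≈ 86.2 W; P_delivered ≈ 155 W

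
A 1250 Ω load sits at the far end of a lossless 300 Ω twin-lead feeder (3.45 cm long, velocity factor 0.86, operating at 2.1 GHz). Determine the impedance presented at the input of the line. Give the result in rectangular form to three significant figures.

Z_in ≈ 74.6 + j55.3 Ω

λ = v/f = 0.86·c / 2.1 GHz = 0.123 m
βl = 2π·l/λ = 2π × 0.281 = 101°
tan(βl) = tan(101°) = -5.1
Z_in = Z_0·(Z_L + jZ_0·tanβl)/(Z_0 + jZ_L·tanβl)
     = 300·(1250 − j1530)/(300 − j6380)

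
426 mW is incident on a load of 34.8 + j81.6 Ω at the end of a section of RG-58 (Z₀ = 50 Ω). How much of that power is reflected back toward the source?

P_reflected ≈ 212 mW

|Γ| = |(-15.2 + j81.6)/(84.8 + j81.6)| = 0.705
|Γ|² = 0.497
P_refl = |Γ|²·P_inc = 212 mW, P_del = (1 − |Γ|²)·P_inc = 214 mW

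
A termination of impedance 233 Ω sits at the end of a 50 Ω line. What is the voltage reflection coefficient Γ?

Γ = (Z_L − Z_0)/(Z_L + Z_0) = (233 − 50)/(233 + 50) = 183/283

Γ = 0.647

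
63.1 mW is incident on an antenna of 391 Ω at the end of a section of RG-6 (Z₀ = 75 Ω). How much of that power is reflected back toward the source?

Γ = (391 − 75)/(391 + 75) = 0.678
|Γ|² = 0.46
P_refl = |Γ|²·P_inc = 29 mW, P_del = (1 − |Γ|²)·P_inc = 34.1 mW

P_reflected ≈ 29 mW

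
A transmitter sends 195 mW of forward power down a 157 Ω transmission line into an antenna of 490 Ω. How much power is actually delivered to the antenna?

Γ = (490 − 157)/(490 + 157) = 0.515
|Γ|² = 0.265
P_refl = |Γ|²·P_inc = 51.7 mW, P_del = (1 − |Γ|²)·P_inc = 143 mW

P_delivered ≈ 143 mW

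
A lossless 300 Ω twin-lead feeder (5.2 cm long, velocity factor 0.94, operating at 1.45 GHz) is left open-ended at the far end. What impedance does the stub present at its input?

λ = v/f = 0.94·c / 1.45 GHz = 0.194 m
βl = 2π·l/λ = 2π × 0.267 = 96.3°
tan(βl) = -9.12
For an open-ended stub, Z_in = −jZ_0·cot(βl) = −jZ_0/tan(βl)

Z_in ≈ +j32.9 Ω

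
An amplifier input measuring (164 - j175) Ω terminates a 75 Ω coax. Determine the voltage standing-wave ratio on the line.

VSWR ≈ 4.93

Γ = (Z_L − Z_0)/(Z_L + Z_0) = (89 − j175)/(239 − j175)
|Γ| = 196/296 = 0.663
VSWR = (1 + |Γ|)/(1 − |Γ|) = 1.66/0.337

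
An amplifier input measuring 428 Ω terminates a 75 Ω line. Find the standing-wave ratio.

VSWR ≈ 5.71

Γ = (428 − 75)/(428 + 75) = 0.702
VSWR = (1 + 0.702)/(1 − 0.702)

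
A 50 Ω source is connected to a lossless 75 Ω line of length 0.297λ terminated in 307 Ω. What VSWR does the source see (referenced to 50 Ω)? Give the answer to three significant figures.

βl = 2π × 0.297 = 107°
tan(βl) = -3.29
Z_in = Z_0·(Z_L + jZ_0·tanβl)/(Z_0 + jZ_L·tanβl) = 19.9 + j21.3 Ω
Γ_s = (Z_in − Z_s)/(Z_in + Z_s) = (-30.1 + j21.3)/(69.9 + j21.3), |Γ_s| = 0.505
VSWR = (1 + |Γ_s|)/(1 − |Γ_s|)

VSWR ≈ 3.04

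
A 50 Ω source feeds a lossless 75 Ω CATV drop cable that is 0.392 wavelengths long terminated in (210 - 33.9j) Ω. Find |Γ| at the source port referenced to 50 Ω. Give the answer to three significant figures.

|Γ| ≈ 0.563

βl = 2π × 0.392 = 141°
tan(βl) = -0.806
Z_in = Z_0·(Z_L + jZ_0·tanβl)/(Z_0 + jZ_L·tanβl) = 63 + j75.3 Ω
Γ_s = (Z_in − Z_s)/(Z_in + Z_s) = (13 + j75.3)/(113 + j75.3), |Γ_s| = 0.563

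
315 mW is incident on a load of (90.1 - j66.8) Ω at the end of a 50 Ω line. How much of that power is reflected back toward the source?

P_reflected ≈ 79.4 mW

|Γ| = |(40.1 − j66.8)/(140.1 − j66.8)| = 0.502
|Γ|² = 0.252
P_refl = |Γ|²·P_inc = 79.4 mW, P_del = (1 − |Γ|²)·P_inc = 236 mW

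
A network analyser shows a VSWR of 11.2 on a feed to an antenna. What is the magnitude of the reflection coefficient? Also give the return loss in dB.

|Γ| = (S − 1)/(S + 1) = (11.2 − 1)/(11.2 + 1) = 10.2/12.2
RL = −20·log₁₀|Γ| = −20·log₁₀(0.836)

|Γ| ≈ 0.836; return loss ≈ 1.56 dB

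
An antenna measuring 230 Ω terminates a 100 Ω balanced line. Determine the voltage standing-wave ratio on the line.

VSWR ≈ 2.3

Γ = (230 − 100)/(230 + 100) = 0.394
VSWR = (1 + 0.394)/(1 − 0.394)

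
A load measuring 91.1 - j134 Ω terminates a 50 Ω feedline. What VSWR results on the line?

Γ = (Z_L − Z_0)/(Z_L + Z_0) = (41.1 − j134)/(141.1 − j134)
|Γ| = 140/195 = 0.72
VSWR = (1 + |Γ|)/(1 − |Γ|) = 1.72/0.28

VSWR ≈ 6.15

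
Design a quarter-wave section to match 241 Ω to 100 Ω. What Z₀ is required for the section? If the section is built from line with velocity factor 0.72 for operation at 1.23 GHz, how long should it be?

Z_qwt = √(Z_0·R_L) = √(100 × 241) = √24100
λ = 0.72·c/f = 0.176 m, so l = λ/4 = 0.0439 m

Z_qwt ≈ 155 Ω; length ≈ 4.39 cm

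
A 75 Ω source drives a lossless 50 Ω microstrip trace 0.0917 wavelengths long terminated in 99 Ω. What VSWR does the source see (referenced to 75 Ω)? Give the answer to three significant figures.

VSWR ≈ 1.92

βl = 2π × 0.0917 = 33°
tan(βl) = 0.65
Z_in = Z_0·(Z_L + jZ_0·tanβl)/(Z_0 + jZ_L·tanβl) = 53 − j35.7 Ω
Γ_s = (Z_in − Z_s)/(Z_in + Z_s) = (-22 − j35.7)/(128 − j35.7), |Γ_s| = 0.316
VSWR = (1 + |Γ_s|)/(1 − |Γ_s|)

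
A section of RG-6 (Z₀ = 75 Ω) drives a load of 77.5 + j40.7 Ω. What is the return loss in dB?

Γ = (2.5 + j40.7)/(152.5 + j40.7), |Γ| = 0.258
RL = −20·log₁₀|Γ| = −20·log₁₀(0.258)

RL ≈ 11.8 dB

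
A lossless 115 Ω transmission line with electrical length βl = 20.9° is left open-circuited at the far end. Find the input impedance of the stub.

Z_in ≈ −j301 Ω

tan(βl) = 0.382
For an open-circuited stub, Z_in = −jZ_0·cot(βl) = −jZ_0/tan(βl)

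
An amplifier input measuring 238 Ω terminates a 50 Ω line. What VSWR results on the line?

VSWR ≈ 4.76

For a purely resistive load, VSWR = R_L/Z_0 or Z_0/R_L (whichever > 1) = 238/50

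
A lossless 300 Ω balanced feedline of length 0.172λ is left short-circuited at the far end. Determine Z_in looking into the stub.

Z_in ≈ +j562 Ω

βl = 2π × 0.172 = 61.9°
tan(βl) = 1.87
For a short-circuited stub, Z_in = jZ_0·tan(βl)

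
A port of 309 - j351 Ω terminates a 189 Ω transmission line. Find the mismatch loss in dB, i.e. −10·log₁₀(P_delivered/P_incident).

mismatch loss ≈ 2.01 dB

Γ = (120 − j351)/(498 − j351), |Γ| = 0.609
|Γ|² = 0.371, so P_del/P_inc = 1 − |Γ|² = 0.629
ML = −10·log₁₀(1 − |Γ|²)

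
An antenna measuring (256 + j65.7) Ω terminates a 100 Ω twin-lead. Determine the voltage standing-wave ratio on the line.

Γ = (Z_L − Z_0)/(Z_L + Z_0) = (156 + j65.7)/(356 + j65.7)
|Γ| = 169/362 = 0.468
VSWR = (1 + |Γ|)/(1 − |Γ|) = 1.47/0.532

VSWR ≈ 2.76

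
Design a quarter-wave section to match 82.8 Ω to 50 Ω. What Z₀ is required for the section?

Z_qwt ≈ 64.3 Ω

Z_qwt = √(Z_0·R_L) = √(50 × 82.8) = √4140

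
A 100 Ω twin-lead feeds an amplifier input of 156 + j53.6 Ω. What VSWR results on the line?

Γ = (Z_L − Z_0)/(Z_L + Z_0) = (56 + j53.6)/(256 + j53.6)
|Γ| = 77.5/262 = 0.296
VSWR = (1 + |Γ|)/(1 − |Γ|) = 1.3/0.704

VSWR ≈ 1.84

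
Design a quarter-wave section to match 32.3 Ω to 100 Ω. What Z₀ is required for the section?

Z_qwt ≈ 56.8 Ω

Z_qwt = √(Z_0·R_L) = √(100 × 32.3) = √3230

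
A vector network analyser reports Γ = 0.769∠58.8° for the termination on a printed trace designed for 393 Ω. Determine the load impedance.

Z_L = Z_0·(1 + Γ)/(1 − Γ) = 393·(1.4 + j0.658)/(0.602 − j0.658)

Z_L ≈ 202 + j651 Ω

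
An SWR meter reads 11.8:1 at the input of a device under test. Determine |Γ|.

|Γ| ≈ 0.844

|Γ| = (S − 1)/(S + 1) = (11.8 − 1)/(11.8 + 1) = 10.8/12.8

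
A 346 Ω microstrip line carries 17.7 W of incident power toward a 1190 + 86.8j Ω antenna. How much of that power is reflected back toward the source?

P_reflected ≈ 5.38 W

|Γ| = |(844 + j86.8)/(1536 + j86.8)| = 0.551
|Γ|² = 0.304
P_refl = |Γ|²·P_inc = 5.38 W, P_del = (1 − |Γ|²)·P_inc = 12.3 W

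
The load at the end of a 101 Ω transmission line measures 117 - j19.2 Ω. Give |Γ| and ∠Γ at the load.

Γ ≈ 0.114 ∠ -45.2°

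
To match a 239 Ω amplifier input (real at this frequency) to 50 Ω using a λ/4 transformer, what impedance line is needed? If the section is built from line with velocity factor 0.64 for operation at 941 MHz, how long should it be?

Z_qwt = √(Z_0·R_L) = √(50 × 239) = √11950
λ = 0.64·c/f = 0.204 m, so l = λ/4 = 0.051 m

Z_qwt ≈ 109 Ω; length ≈ 5.1 cm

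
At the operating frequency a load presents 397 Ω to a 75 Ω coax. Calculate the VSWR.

VSWR ≈ 5.29

Γ = (397 − 75)/(397 + 75) = 0.682
VSWR = (1 + 0.682)/(1 − 0.682)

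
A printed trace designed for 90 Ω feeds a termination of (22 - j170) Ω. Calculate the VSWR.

VSWR ≈ 18.9

Γ = (Z_L − Z_0)/(Z_L + Z_0) = (-68 − j170)/(112 − j170)
|Γ| = 183/204 = 0.899
VSWR = (1 + |Γ|)/(1 − |Γ|) = 1.9/0.101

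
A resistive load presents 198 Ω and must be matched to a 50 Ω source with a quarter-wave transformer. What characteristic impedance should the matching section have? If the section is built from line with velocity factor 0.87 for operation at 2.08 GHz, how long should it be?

Z_qwt ≈ 99.5 Ω; length ≈ 3.14 cm

Z_qwt = √(Z_0·R_L) = √(50 × 198) = √9900
λ = 0.87·c/f = 0.125 m, so l = λ/4 = 0.0314 m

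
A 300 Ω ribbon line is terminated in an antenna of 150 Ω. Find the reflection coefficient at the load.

Γ = (Z_L − Z_0)/(Z_L + Z_0) = (150 − 300)/(150 + 300) = -150/450

Γ = -0.333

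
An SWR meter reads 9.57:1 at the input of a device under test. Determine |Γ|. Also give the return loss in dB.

|Γ| ≈ 0.811; return loss ≈ 1.82 dB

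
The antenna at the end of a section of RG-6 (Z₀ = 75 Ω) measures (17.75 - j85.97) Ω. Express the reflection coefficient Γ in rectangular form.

Γ ≈ 0.13 − j0.806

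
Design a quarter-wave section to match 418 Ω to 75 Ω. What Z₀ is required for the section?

Z_qwt ≈ 177 Ω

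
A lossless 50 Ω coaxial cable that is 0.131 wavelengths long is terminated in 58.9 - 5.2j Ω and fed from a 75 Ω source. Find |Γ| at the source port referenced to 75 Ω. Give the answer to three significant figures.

|Γ| ≈ 0.26

βl = 2π × 0.131 = 47.2°
tan(βl) = 1.08
Z_in = Z_0·(Z_L + jZ_0·tanβl)/(Z_0 + jZ_L·tanβl) = 44.7 − j7.24 Ω
Γ_s = (Z_in − Z_s)/(Z_in + Z_s) = (-30.3 − j7.24)/(120 − j7.24), |Γ_s| = 0.26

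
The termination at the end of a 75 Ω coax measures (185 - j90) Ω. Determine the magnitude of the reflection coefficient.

|Γ| ≈ 0.517

Γ = (Z_L − Z_0)/(Z_L + Z_0) = (110 − j90)/(260 − j90)
|Γ| = 142/275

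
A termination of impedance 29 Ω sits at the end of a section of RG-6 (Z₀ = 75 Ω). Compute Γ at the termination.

Γ = -0.442

Γ = (Z_L − Z_0)/(Z_L + Z_0) = (29 − 75)/(29 + 75) = -46/104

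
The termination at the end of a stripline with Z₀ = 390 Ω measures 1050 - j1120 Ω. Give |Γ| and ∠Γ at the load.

Γ ≈ 0.713 ∠ -21.6°

Γ = (Z_L − Z_0)/(Z_L + Z_0) = (660 − j1120)/(1440 − j1120)
|Γ| = 1300/1820 = 0.713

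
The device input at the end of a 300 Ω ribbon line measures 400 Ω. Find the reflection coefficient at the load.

Γ = (Z_L − Z_0)/(Z_L + Z_0) = (400 − 300)/(400 + 300) = 100/700

Γ = 0.143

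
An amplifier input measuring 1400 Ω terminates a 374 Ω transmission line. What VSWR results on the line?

VSWR ≈ 3.74

Γ = (1400 − 374)/(1400 + 374) = 0.578
VSWR = (1 + 0.578)/(1 − 0.578)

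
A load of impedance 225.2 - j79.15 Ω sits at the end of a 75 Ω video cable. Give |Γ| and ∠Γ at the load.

Γ ≈ 0.547 ∠ -13°

Γ = (Z_L − Z_0)/(Z_L + Z_0) = (150.2 − j79.15)/(300.2 − j79.15)
|Γ| = 170/310 = 0.547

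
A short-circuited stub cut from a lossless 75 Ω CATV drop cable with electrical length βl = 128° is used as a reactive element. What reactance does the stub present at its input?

tan(βl) = -1.28
For a short-circuited stub, Z_in = jZ_0·tan(βl)

X_in ≈ -96 Ω (capacitive)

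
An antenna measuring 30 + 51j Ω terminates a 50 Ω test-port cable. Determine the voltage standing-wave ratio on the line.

Γ = (Z_L − Z_0)/(Z_L + Z_0) = (-20 + j51)/(80 + j51)
|Γ| = 54.8/94.9 = 0.577
VSWR = (1 + |Γ|)/(1 − |Γ|) = 1.58/0.423

VSWR ≈ 3.73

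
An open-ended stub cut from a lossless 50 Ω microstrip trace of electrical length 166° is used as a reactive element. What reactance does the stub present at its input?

X_in ≈ 201 Ω (inductive)

tan(βl) = -0.249
For an open-ended stub, Z_in = −jZ_0·cot(βl) = −jZ_0/tan(βl)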